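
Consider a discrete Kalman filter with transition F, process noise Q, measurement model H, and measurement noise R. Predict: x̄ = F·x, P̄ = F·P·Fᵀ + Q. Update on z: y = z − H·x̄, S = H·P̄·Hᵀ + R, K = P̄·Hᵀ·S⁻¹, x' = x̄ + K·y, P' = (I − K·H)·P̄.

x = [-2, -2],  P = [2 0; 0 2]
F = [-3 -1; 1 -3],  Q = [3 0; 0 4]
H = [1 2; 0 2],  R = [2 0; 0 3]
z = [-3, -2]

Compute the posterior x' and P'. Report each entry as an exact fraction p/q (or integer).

x' = [1/3, -4/3]
P' = [1242/307 -368/307; -368/307 200/307]

x̄ = F·x = [8, 4]
P̄ = F·P·Fᵀ + Q = [23 0; 0 24]
y = z − H·x̄ = [-19, -10]
S = H·P̄·Hᵀ + R = [121 96; 96 99]
K = P̄·Hᵀ·S⁻¹ = [253/307 -736/921; 16/307 400/921]
x' = x̄ + K·y = [1/3, -4/3]
P' = (I − K·H)·P̄ = [1242/307 -368/307; -368/307 200/307]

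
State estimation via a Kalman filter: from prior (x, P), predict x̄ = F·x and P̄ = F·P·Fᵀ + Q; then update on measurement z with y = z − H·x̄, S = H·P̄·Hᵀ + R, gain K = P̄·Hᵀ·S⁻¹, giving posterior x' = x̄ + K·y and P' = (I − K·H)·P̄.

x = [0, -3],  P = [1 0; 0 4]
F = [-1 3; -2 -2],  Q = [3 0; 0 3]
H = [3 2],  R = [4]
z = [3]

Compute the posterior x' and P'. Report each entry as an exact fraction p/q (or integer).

x' = [-15/8, 33/8]
P' = [119/12 -169/12; -169/12 251/12]

x̄ = F·x = [-9, 6]
P̄ = F·P·Fᵀ + Q = [40 -22; -22 23]
y = z − H·x̄ = [18]
S = H·P̄·Hᵀ + R = [192]
K = P̄·Hᵀ·S⁻¹ = [19/48; -5/48]
x' = x̄ + K·y = [-15/8, 33/8]
P' = (I − K·H)·P̄ = [119/12 -169/12; -169/12 251/12]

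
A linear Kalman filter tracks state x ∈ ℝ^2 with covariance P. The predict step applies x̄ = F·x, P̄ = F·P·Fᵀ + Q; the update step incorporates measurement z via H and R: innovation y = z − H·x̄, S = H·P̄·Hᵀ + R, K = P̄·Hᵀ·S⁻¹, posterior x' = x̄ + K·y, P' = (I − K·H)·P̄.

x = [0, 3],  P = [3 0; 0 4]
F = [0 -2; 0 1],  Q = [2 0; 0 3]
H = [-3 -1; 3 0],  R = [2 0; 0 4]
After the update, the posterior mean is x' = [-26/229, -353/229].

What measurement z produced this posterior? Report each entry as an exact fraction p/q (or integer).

x̄ = F·x = [-6, 3]
P̄ = F·P·Fᵀ + Q = [18 -8; -8 7]
S = H·P̄·Hᵀ + R = [123 -138; -138 166]
K = P̄·Hᵀ·S⁻¹ = [-92/687 49/229; -245/687 -101/229]
x' − x̄ = [1348/229, -1040/229] = K·y
y = (KᵀK)⁻¹·Kᵀ·(x' − x̄) = [-12, 20]
z = y + H·x̄ = [-12, 20] + [15, -18] = [3, 2]

z = [3, 2]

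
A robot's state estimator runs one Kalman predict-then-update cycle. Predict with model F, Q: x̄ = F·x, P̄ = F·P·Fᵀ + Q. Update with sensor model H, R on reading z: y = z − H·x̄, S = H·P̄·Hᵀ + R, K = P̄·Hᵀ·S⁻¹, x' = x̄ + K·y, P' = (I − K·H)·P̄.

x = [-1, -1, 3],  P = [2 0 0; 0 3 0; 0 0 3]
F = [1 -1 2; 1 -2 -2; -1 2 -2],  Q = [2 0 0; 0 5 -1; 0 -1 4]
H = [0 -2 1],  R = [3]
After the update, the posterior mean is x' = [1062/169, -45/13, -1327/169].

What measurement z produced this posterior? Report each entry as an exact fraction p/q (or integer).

z = [-1]

x̄ = F·x = [6, -5, -7]
P̄ = F·P·Fᵀ + Q = [19 -4 -20; -4 31 -3; -20 -3 30]
S = H·P̄·Hᵀ + R = [169]
K = P̄·Hᵀ·S⁻¹ = [-12/169; -5/13; 36/169]
x' − x̄ = [48/169, 20/13, -144/169] = K·y
y = (KᵀK)⁻¹·Kᵀ·(x' − x̄) = [-4]
z = y + H·x̄ = [-4] + [3] = [-1]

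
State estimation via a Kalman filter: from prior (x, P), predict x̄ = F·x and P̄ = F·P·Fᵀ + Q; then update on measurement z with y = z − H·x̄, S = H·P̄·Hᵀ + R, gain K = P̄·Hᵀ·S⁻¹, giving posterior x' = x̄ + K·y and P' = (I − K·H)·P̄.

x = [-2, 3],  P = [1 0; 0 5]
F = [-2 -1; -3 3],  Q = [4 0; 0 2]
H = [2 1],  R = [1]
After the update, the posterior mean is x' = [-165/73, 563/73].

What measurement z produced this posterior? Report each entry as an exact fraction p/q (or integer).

z = [3]

x̄ = F·x = [1, 15]
P̄ = F·P·Fᵀ + Q = [13 -9; -9 56]
S = H·P̄·Hᵀ + R = [73]
K = P̄·Hᵀ·S⁻¹ = [17/73; 38/73]
x' − x̄ = [-238/73, -532/73] = K·y
y = (KᵀK)⁻¹·Kᵀ·(x' − x̄) = [-14]
z = y + H·x̄ = [-14] + [17] = [3]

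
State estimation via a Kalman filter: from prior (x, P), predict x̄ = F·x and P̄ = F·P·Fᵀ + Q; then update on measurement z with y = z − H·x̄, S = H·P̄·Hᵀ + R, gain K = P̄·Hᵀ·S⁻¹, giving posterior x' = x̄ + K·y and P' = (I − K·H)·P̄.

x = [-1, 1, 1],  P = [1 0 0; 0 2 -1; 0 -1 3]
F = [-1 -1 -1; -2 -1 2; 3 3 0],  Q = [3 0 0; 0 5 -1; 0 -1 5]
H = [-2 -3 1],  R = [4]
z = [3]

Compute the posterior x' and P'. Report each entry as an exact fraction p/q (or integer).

x' = [-603/433, 319/433, 1010/433]
P' = [2742/433 -2099/433 -881/433; -2099/433 2087/433 1671/433; -881/433 1671/433 3655/433]

x̄ = F·x = [-1, 3, 0]
P̄ = F·P·Fᵀ + Q = [7 -1 -6; -1 27 -19; -6 -19 32]
y = z − H·x̄ = [10]
S = H·P̄·Hᵀ + R = [433]
K = P̄·Hᵀ·S⁻¹ = [-17/433; -98/433; 101/433]
x' = x̄ + K·y = [-603/433, 319/433, 1010/433]
P' = (I − K·H)·P̄ = [2742/433 -2099/433 -881/433; -2099/433 2087/433 1671/433; -881/433 1671/433 3655/433]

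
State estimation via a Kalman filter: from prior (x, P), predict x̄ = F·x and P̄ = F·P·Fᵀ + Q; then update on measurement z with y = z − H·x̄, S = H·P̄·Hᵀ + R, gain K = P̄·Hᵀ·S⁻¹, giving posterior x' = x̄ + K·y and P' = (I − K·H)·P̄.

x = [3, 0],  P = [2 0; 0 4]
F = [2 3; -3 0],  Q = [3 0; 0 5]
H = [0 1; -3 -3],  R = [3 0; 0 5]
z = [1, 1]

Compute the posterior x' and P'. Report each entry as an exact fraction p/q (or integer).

x' = [-1092/9805, -1973/9805]
P' = [30689/9805 -25479/9805; -25479/9805 25644/9805]

x̄ = F·x = [6, -9]
P̄ = F·P·Fᵀ + Q = [47 -12; -12 23]
y = z − H·x̄ = [10, -8]
S = H·P̄·Hᵀ + R = [26 -33; -33 419]
K = P̄·Hᵀ·S⁻¹ = [-8493/9805 -3126/9805; 8548/9805 -99/9805]
x' = x̄ + K·y = [-1092/9805, -1973/9805]
P' = (I − K·H)·P̄ = [30689/9805 -25479/9805; -25479/9805 25644/9805]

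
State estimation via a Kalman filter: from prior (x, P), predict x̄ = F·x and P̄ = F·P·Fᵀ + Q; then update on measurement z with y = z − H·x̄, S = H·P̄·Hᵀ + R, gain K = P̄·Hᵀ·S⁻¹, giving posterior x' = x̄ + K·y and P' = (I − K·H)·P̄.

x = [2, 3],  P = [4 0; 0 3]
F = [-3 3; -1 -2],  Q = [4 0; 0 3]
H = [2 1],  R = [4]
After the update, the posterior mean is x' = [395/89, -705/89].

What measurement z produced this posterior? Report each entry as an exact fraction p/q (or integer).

x̄ = F·x = [3, -8]
P̄ = F·P·Fᵀ + Q = [67 -6; -6 19]
S = H·P̄·Hᵀ + R = [267]
K = P̄·Hᵀ·S⁻¹ = [128/267; 7/267]
x' − x̄ = [128/89, 7/89] = K·y
y = (KᵀK)⁻¹·Kᵀ·(x' − x̄) = [3]
z = y + H·x̄ = [3] + [-2] = [1]

z = [1]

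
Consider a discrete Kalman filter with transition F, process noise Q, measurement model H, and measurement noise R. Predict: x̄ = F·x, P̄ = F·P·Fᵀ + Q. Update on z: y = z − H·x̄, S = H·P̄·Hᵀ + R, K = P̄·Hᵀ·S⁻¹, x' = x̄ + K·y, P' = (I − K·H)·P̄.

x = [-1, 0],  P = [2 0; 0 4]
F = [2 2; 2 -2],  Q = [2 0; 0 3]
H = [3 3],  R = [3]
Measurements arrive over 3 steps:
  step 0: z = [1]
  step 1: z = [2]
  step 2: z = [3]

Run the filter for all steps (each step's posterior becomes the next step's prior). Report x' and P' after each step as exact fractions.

step 0: x' = [5/56, 23/112], P' = [485/28 -961/56; -961/56 1941/112]
step 1: x' = [3517/5932, 871/11864], P' = [4869/1483 -19453/5932; -19453/5932 21405/5932]
step 2: x' = [20667/16090, -35599/128720], P' = [52461/16090 -209091/64360; -209091/64360 918671/257440]

step 0: x̄ = F·x = [-2, -2]
step 0: P̄ = F·P·Fᵀ + Q = [26 -8; -8 27]
step 0: y = z − H·x̄ = [13]
step 0: S = H·P̄·Hᵀ + R = [336]
step 0: K = P̄·Hᵀ·S⁻¹ = [9/56; 19/112]
step 0: x' = x̄ + K·y = [5/56, 23/112]
step 0: P' = (I − K·H)·P̄ = [485/28 -961/56; -961/56 1941/112]
step 1: x̄ = F·x = [33/56, -13/56]
step 1: P̄ = F·P·Fᵀ + Q = [93/28 -1/28; -1/28 7809/28]
step 1: y = z − H·x̄ = [13/14]
step 1: S = H·P̄·Hᵀ + R = [17796/7]
step 1: K = P̄·Hᵀ·S⁻¹ = [23/5932; 488/1483]
step 1: x' = x̄ + K·y = [3517/5932, 871/11864]
step 1: P' = (I − K·H)·P̄ = [4869/1483 -19453/5932; -19453/5932 21405/5932]
step 2: x̄ = F·x = [7905/5932, 6163/5932]
step 2: P̄ = F·P·Fᵀ + Q = [4941/1483 -1929/1483; -1929/1483 84236/1483]
step 2: y = z − H·x̄ = [-6102/1483]
step 2: S = H·P̄·Hᵀ + R = [772320/1483]
step 2: K = P̄·Hᵀ·S⁻¹ = [753/64360; 82307/257440]
step 2: x' = x̄ + K·y = [20667/16090, -35599/128720]
step 2: P' = (I − K·H)·P̄ = [52461/16090 -209091/64360; -209091/64360 918671/257440]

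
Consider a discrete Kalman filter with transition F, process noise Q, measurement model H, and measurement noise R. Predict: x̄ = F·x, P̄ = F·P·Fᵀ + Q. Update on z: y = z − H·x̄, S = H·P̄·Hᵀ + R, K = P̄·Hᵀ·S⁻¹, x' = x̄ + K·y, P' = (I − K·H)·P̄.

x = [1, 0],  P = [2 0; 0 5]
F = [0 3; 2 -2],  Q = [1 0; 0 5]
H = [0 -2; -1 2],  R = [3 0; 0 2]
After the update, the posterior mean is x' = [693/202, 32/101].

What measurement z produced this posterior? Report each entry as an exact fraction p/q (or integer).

x̄ = F·x = [0, 2]
P̄ = F·P·Fᵀ + Q = [46 -30; -30 33]
S = H·P̄·Hᵀ + R = [135 -192; -192 300]
K = P̄·Hᵀ·S⁻¹ = [-196/303 -155/202; -38/101 8/101]
x' − x̄ = [693/202, -170/101] = K·y
y = (KᵀK)⁻¹·Kᵀ·(x' − x̄) = [3, -7]
z = y + H·x̄ = [3, -7] + [-4, 4] = [-1, -3]

z = [-1, -3]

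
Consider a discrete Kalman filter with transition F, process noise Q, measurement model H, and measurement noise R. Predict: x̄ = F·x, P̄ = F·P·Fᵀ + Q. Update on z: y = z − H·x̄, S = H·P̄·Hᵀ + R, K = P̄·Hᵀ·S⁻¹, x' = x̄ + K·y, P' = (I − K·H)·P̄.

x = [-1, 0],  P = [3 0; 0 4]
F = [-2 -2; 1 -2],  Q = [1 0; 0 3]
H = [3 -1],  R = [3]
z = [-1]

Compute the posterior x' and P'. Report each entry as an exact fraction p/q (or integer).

x̄ = F·x = [2, -1]
P̄ = F·P·Fᵀ + Q = [29 10; 10 22]
y = z − H·x̄ = [-8]
S = H·P̄·Hᵀ + R = [226]
K = P̄·Hᵀ·S⁻¹ = [77/226; 4/113]
x' = x̄ + K·y = [-82/113, -145/113]
P' = (I − K·H)·P̄ = [625/226 822/113; 822/113 2454/113]

x' = [-82/113, -145/113]
P' = [625/226 822/113; 822/113 2454/113]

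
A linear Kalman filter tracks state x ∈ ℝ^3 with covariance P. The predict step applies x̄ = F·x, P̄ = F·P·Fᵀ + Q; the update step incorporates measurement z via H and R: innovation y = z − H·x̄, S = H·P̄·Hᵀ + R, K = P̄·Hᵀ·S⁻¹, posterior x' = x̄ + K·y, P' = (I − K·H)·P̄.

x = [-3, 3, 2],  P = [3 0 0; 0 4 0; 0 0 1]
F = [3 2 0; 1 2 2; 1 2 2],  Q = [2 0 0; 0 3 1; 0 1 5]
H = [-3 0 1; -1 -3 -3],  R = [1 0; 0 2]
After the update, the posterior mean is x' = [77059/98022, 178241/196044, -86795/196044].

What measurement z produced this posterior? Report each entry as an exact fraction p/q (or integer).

z = [-3, -2]

x̄ = F·x = [-3, 7, 7]
P̄ = F·P·Fᵀ + Q = [45 25 25; 25 26 24; 25 24 28]
S = H·P̄·Hᵀ + R = [284 404; 404 1265]
K = P̄·Hᵀ·S⁻¹ = [-30185/98022 -2735/49011; 6185/196044 -7274/49011; 13669/196044 -8104/49011]
x' − x̄ = [371125/98022, -1194067/196044, -1459103/196044] = K·y
y = (KᵀK)⁻¹·Kᵀ·(x' − x̄) = [-19, 37]
z = y + H·x̄ = [-19, 37] + [16, -39] = [-3, -2]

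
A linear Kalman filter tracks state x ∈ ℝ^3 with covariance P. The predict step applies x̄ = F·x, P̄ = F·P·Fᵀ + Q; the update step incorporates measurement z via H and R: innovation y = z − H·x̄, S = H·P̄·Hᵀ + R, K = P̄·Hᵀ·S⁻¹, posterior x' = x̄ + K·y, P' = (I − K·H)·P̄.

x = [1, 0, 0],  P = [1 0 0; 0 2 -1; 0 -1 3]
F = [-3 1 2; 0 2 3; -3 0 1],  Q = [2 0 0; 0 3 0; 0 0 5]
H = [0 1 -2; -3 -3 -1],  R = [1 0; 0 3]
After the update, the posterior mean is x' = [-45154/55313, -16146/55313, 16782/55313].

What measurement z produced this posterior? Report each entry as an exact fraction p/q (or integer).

x̄ = F·x = [-3, 0, -3]
P̄ = F·P·Fᵀ + Q = [21 15 14; 15 26 7; 14 7 17]
S = H·P̄·Hᵀ + R = [67 30; 30 839]
K = P̄·Hᵀ·S⁻¹ = [-7247/55313 -7784/55313; 13968/55313 -9070/55313; -20253/55313 -4550/55313]
x' − x̄ = [120785/55313, -16146/55313, 182721/55313] = K·y
y = (KᵀK)⁻¹·Kᵀ·(x' − x̄) = [-7, -9]
z = y + H·x̄ = [-7, -9] + [6, 12] = [-1, 3]

z = [-1, 3]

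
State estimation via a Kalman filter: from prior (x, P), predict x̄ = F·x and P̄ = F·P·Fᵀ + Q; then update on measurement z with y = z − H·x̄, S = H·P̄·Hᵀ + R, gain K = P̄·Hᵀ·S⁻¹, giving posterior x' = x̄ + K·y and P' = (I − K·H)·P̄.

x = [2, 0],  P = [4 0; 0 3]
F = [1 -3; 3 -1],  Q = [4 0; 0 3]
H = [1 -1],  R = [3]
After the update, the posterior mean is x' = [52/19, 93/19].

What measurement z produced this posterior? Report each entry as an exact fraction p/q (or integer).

x̄ = F·x = [2, 6]
P̄ = F·P·Fᵀ + Q = [35 21; 21 42]
S = H·P̄·Hᵀ + R = [38]
K = P̄·Hᵀ·S⁻¹ = [7/19; -21/38]
x' − x̄ = [14/19, -21/19] = K·y
y = (KᵀK)⁻¹·Kᵀ·(x' − x̄) = [2]
z = y + H·x̄ = [2] + [-4] = [-2]

z = [-2]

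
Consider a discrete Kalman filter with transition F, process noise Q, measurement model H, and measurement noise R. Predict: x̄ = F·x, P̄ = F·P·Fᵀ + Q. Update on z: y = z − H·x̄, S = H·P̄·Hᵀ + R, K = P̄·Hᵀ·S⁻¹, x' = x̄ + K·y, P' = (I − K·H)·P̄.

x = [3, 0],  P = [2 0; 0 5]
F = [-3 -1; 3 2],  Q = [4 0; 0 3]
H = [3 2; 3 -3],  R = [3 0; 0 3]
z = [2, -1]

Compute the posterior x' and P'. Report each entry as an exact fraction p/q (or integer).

x̄ = F·x = [-9, 9]
P̄ = F·P·Fᵀ + Q = [27 -28; -28 41]
y = z − H·x̄ = [11, 53]
S = H·P̄·Hᵀ + R = [74 81; 81 1119]
K = P̄·Hᵀ·S⁻¹ = [974/5083 679/5083; 4843/25415 -5052/25415]
x' = x̄ + K·y = [954/5083, 14252/25415]
P' = (I − K·H)·P̄ = [856/5083 177/5083; 177/5083 5937/25415]

x' = [954/5083, 14252/25415]
P' = [856/5083 177/5083; 177/5083 5937/25415]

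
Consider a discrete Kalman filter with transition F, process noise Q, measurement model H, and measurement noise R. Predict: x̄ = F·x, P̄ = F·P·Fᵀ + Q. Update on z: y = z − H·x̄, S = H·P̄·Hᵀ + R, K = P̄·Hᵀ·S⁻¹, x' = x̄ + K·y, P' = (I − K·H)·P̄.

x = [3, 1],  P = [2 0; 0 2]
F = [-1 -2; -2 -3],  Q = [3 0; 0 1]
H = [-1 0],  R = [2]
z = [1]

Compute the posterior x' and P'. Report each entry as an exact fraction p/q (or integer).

x̄ = F·x = [-5, -9]
P̄ = F·P·Fᵀ + Q = [13 16; 16 27]
y = z − H·x̄ = [-4]
S = H·P̄·Hᵀ + R = [15]
K = P̄·Hᵀ·S⁻¹ = [-13/15; -16/15]
x' = x̄ + K·y = [-23/15, -71/15]
P' = (I − K·H)·P̄ = [26/15 32/15; 32/15 149/15]

x' = [-23/15, -71/15]
P' = [26/15 32/15; 32/15 149/15]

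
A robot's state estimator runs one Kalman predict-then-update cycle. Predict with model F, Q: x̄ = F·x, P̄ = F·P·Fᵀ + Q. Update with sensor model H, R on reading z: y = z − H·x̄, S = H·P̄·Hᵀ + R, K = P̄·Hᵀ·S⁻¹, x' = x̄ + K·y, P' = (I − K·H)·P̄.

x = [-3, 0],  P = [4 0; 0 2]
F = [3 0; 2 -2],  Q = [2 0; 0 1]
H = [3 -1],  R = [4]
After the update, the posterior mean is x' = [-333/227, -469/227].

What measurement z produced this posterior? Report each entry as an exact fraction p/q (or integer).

x̄ = F·x = [-9, -6]
P̄ = F·P·Fᵀ + Q = [38 24; 24 25]
S = H·P̄·Hᵀ + R = [227]
K = P̄·Hᵀ·S⁻¹ = [90/227; 47/227]
x' − x̄ = [1710/227, 893/227] = K·y
y = (KᵀK)⁻¹·Kᵀ·(x' − x̄) = [19]
z = y + H·x̄ = [19] + [-21] = [-2]

z = [-2]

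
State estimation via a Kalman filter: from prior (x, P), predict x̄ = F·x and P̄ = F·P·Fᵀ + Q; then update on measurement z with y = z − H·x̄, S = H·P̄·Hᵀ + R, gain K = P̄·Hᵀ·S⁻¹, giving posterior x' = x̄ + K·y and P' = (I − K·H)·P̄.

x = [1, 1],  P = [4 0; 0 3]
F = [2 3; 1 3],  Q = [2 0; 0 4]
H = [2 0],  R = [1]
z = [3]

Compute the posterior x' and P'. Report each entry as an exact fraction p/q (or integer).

x̄ = F·x = [5, 4]
P̄ = F·P·Fᵀ + Q = [45 35; 35 35]
y = z − H·x̄ = [-7]
S = H·P̄·Hᵀ + R = [181]
K = P̄·Hᵀ·S⁻¹ = [90/181; 70/181]
x' = x̄ + K·y = [275/181, 234/181]
P' = (I − K·H)·P̄ = [45/181 35/181; 35/181 1435/181]

x' = [275/181, 234/181]
P' = [45/181 35/181; 35/181 1435/181]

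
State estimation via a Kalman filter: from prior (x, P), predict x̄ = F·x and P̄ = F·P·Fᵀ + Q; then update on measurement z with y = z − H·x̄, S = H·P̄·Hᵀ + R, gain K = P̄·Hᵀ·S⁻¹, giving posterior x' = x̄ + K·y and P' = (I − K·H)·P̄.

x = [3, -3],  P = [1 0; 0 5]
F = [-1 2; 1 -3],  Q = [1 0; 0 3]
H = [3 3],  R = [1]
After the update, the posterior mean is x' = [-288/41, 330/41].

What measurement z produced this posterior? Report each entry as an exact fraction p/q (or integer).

x̄ = F·x = [-9, 12]
P̄ = F·P·Fᵀ + Q = [22 -31; -31 49]
S = H·P̄·Hᵀ + R = [82]
K = P̄·Hᵀ·S⁻¹ = [-27/82; 27/41]
x' − x̄ = [81/41, -162/41] = K·y
y = (KᵀK)⁻¹·Kᵀ·(x' − x̄) = [-6]
z = y + H·x̄ = [-6] + [9] = [3]

z = [3]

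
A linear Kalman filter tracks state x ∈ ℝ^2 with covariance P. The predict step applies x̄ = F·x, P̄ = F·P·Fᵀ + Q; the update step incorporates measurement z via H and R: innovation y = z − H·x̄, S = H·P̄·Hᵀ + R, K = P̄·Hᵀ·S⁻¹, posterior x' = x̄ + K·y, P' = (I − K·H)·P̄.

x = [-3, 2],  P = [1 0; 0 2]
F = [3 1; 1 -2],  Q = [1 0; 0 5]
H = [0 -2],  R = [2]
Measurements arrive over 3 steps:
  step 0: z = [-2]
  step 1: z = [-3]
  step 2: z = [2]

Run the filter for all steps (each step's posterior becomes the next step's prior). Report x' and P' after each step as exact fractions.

step 0: x' = [-219/29, 21/29], P' = [346/29 -1/29; -1/29 14/29]
step 1: x' = [-1163/377, 16/13], P' = [51839/1131 35/39; 35/39 19/39]
step 2: x' = [151995/37469, -39183/37469], P' = [7703231/112407 49780/37469; 49780/37469 18546/37469]

step 0: x̄ = F·x = [-7, -7]
step 0: P̄ = F·P·Fᵀ + Q = [12 -1; -1 14]
step 0: y = z − H·x̄ = [-16]
step 0: S = H·P̄·Hᵀ + R = [58]
step 0: K = P̄·Hᵀ·S⁻¹ = [1/29; -14/29]
step 0: x' = x̄ + K·y = [-219/29, 21/29]
step 0: P' = (I − K·H)·P̄ = [346/29 -1/29; -1/29 14/29]
step 1: x̄ = F·x = [-636/29, -9]
step 1: P̄ = F·P·Fᵀ + Q = [3151/29 35; 35 19]
step 1: y = z − H·x̄ = [-21]
step 1: S = H·P̄·Hᵀ + R = [78]
step 1: K = P̄·Hᵀ·S⁻¹ = [-35/39; -19/39]
step 1: x' = x̄ + K·y = [-1163/377, 16/13]
step 1: P' = (I − K·H)·P̄ = [51839/1131 35/39; 35/39 19/39]
step 2: x̄ = F·x = [-3025/377, -2091/377]
step 2: P̄ = F·P·Fᵀ + Q = [474323/1131 49780/377; 49780/377 18546/377]
step 2: y = z − H·x̄ = [-3428/377]
step 2: S = H·P̄·Hᵀ + R = [74938/377]
step 2: K = P̄·Hᵀ·S⁻¹ = [-49780/37469; -18546/37469]
step 2: x' = x̄ + K·y = [151995/37469, -39183/37469]
step 2: P' = (I − K·H)·P̄ = [7703231/112407 49780/37469; 49780/37469 18546/37469]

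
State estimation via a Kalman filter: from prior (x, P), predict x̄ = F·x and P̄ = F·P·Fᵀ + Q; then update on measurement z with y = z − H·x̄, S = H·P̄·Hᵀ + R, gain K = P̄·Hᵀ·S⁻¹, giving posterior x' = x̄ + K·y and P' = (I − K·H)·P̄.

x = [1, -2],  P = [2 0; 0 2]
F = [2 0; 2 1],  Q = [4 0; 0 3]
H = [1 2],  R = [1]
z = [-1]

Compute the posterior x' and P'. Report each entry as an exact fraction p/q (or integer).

x' = [110/97, -102/97]
P' = [380/97 -176/97; -176/97 105/97]

x̄ = F·x = [2, 0]
P̄ = F·P·Fᵀ + Q = [12 8; 8 13]
y = z − H·x̄ = [-3]
S = H·P̄·Hᵀ + R = [97]
K = P̄·Hᵀ·S⁻¹ = [28/97; 34/97]
x' = x̄ + K·y = [110/97, -102/97]
P' = (I − K·H)·P̄ = [380/97 -176/97; -176/97 105/97]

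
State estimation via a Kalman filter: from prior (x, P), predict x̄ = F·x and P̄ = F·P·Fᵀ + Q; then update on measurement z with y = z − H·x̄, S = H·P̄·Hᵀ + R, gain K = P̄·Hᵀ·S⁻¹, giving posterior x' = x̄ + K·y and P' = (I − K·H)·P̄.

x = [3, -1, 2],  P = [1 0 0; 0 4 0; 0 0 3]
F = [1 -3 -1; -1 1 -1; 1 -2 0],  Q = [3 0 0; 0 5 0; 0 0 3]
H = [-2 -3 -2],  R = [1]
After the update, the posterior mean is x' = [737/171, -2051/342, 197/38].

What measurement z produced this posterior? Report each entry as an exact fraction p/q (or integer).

x̄ = F·x = [4, -6, 5]
P̄ = F·P·Fᵀ + Q = [43 -10 25; -10 13 -9; 25 -9 20]
S = H·P̄·Hᵀ + R = [342]
K = P̄·Hᵀ·S⁻¹ = [-53/171; -1/342; -7/38]
x' − x̄ = [53/171, 1/342, 7/38] = K·y
y = (KᵀK)⁻¹·Kᵀ·(x' − x̄) = [-1]
z = y + H·x̄ = [-1] + [0] = [-1]

z = [-1]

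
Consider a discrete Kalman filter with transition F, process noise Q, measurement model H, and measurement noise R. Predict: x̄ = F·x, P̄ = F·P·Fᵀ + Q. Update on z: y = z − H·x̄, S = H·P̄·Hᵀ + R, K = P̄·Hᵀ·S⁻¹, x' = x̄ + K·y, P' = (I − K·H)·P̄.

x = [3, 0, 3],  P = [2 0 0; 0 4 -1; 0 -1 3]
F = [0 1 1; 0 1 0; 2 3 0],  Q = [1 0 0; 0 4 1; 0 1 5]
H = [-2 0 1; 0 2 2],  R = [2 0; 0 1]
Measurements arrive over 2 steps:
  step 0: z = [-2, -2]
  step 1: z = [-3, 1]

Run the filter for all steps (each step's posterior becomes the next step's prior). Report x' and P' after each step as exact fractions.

step 0: x̄ = F·x = [3, 0, 6]
step 0: P̄ = F·P·Fᵀ + Q = [6 3 9; 3 8 13; 9 13 49]
step 0: y = z − H·x̄ = [-2, -14]
step 0: S = H·P̄·Hᵀ + R = [39 76; 76 333]
step 0: K = P̄·Hᵀ·S⁻¹ = [-2823/7211 1164/7211; -861/7211 1106/7211; 899/7211 2480/7211]
step 0: x' = x̄ + K·y = [10983/7211, -13762/7211, 6748/7211]
step 0: P' = (I − K·H)·P̄ = [6861/7211 -7494/7211 8076/7211; -7494/7211 17263/7211 -16710/7211; 8076/7211 -16710/7211 17950/7211]
step 1: x̄ = F·x = [-7014/7211, -13762/7211, -19320/7211]
step 1: P̄ = F·P·Fᵀ + Q = [9004/7211 553/7211 2823/7211; 553/7211 46107/7211 44012/7211; 2823/7211 44012/7211 128938/7211]
step 1: y = z − H·x̄ = [-16341/7211, 73375/7211]
step 1: S = H·P̄·Hᵀ + R = [168084/7211 332396/7211; 332396/7211 1059487/7211]
step 1: K = P̄·Hᵀ·S⁻¹ = [-2542317/9373972 9319/101891; -1002083/4686986 24168/101891; 542591/2343493 25864/101891]
step 1: x' = x̄ + K·y = [5367199/9373972, 4638161/4686986, -1455281/2343493]
step 1: P' = (I − K·H)·P̄ = [5548377/9373972 -2791723/4686986 1503030/2343493; -2791723/4686986 4071738/2343493 -3793806/2343493; 1503030/2343493 -3793806/2343493 4091242/2343493]

step 0: x' = [10983/7211, -13762/7211, 6748/7211], P' = [6861/7211 -7494/7211 8076/7211; -7494/7211 17263/7211 -16710/7211; 8076/7211 -16710/7211 17950/7211]
step 1: x' = [5367199/9373972, 4638161/4686986, -1455281/2343493], P' = [5548377/9373972 -2791723/4686986 1503030/2343493; -2791723/4686986 4071738/2343493 -3793806/2343493; 1503030/2343493 -3793806/2343493 4091242/2343493]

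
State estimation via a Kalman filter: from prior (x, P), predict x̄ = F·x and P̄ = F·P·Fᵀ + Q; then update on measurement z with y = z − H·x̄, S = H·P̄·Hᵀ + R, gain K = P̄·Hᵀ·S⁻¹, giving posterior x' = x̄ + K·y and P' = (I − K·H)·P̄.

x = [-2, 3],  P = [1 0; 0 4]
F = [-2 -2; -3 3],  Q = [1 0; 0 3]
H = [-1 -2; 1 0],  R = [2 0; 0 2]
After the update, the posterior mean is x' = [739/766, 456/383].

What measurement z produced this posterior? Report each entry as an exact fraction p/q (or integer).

x̄ = F·x = [-2, 15]
P̄ = F·P·Fᵀ + Q = [21 -18; -18 48]
S = H·P̄·Hᵀ + R = [143 15; 15 23]
K = P̄·Hᵀ·S⁻¹ = [15/1532 1389/1532; -381/766 -351/766]
x' − x̄ = [2271/766, -5289/383] = K·y
y = (KᵀK)⁻¹·Kᵀ·(x' − x̄) = [25, 3]
z = y + H·x̄ = [25, 3] + [-28, -2] = [-3, 1]

z = [-3, 1]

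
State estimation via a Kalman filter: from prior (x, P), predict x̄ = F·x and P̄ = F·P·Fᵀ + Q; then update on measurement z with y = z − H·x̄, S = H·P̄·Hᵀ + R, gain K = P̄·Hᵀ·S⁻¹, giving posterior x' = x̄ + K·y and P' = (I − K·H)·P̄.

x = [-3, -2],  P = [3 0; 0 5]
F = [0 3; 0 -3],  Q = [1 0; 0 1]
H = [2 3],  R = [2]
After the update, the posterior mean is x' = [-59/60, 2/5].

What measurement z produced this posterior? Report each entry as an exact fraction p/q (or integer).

z = [-1]

x̄ = F·x = [-6, 6]
P̄ = F·P·Fᵀ + Q = [46 -45; -45 46]
S = H·P̄·Hᵀ + R = [60]
K = P̄·Hᵀ·S⁻¹ = [-43/60; 4/5]
x' − x̄ = [301/60, -28/5] = K·y
y = (KᵀK)⁻¹·Kᵀ·(x' − x̄) = [-7]
z = y + H·x̄ = [-7] + [6] = [-1]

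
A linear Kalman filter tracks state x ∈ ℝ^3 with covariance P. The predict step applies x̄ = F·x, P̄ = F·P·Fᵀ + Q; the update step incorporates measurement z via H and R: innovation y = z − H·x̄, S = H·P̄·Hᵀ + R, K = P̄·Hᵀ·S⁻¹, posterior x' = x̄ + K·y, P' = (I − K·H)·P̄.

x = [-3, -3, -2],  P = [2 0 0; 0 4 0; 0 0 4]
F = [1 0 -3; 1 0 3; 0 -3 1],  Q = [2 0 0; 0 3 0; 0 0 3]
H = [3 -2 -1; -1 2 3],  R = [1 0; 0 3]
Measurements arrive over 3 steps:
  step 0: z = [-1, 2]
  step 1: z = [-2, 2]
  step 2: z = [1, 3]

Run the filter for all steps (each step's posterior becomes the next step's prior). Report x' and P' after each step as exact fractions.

step 0: x̄ = F·x = [3, -9, 7]
step 0: P̄ = F·P·Fᵀ + Q = [40 -34 -12; -34 41 12; -12 12 43]
step 0: y = z − H·x̄ = [-21, 2]
step 0: S = H·P̄·Hᵀ + R = [1096 -901; -901 946]
step 0: K = P̄·Hᵀ·S⁻¹ = [59456/225015 22376/225015; -48464/225015 -10004/225015; 51227/225015 88037/225015]
step 0: x' = x̄ + K·y = [-528779/225015, -1027399/225015, 675412/225015]
step 0: P' = (I − K·H)·P̄ = [331544/225015 601714/225015 -268252/225015; 601714/225015 1247279/225015 -640952/225015; -268252/225015 -640952/225015 425921/225015]
step 1: x̄ = F·x = [-511003/45003, 1497457/225015, 3757609/225015]
step 1: P̄ = F·P·Fᵀ + Q = [1244875/45003 -700349/45003 -1823945/45003; -700349/45003 3230366/225015 4972937/225015; -1823945/45003 4972937/225015 16172189/225015]
step 1: y = z − H·x̄ = [4655846/75005, -16372726/225015]
step 1: S = H·P̄·Hᵀ + R = [67323027/75005 -79701954/75005; -79701954/75005 293771159/225015]
step 1: K = P̄·Hᵀ·S⁻¹ = [766707324/3201383263 181738552/3201383263; -734403544/3201383263 -326599976/3201383263; 1996408550/9604149789 1278117562/3201383263]
step 1: x' = x̄ + K·y = [-1982641559/3201383263, -517937527/3201383263, 5309628491/9604149789]
step 1: P' = (I − K·H)·P̄ = [2774175503/3201383263 4837016599/3201383263 -2118214013/3201383263; 4837016599/3201383263 10469785838/3201383263 -5694118335/3201383263; -2118214013/3201383263 -5694118335/3201383263 13104375343/9604149789]
step 2: x̄ = F·x = [-560943850/246260251, 3326986932/3201383263, 9971066234/9604149789]
step 2: P̄ = F·P·Fᵀ + Q = [4707642472/246260251 -2810688502/246260251 -6229284936/246260251; -2810688502/246260251 38982167243/3201383263 47722176548/3201383263; -6229284936/246260251 47722176548/3201383263 427095172366/9604149789]
step 2: y = z − H·x̄ = [105167568065/9604149789, -14313160359/3201383263]
step 2: S = H·P̄·Hᵀ + R = [5902588849279/9604149789 -2250517956018/3201383263; -2250517956018/3201383263 2712723833683/3201383263]
step 2: K = P̄·Hᵀ·S⁻¹ = [62813770404108/255389678031295 16597924664988/255389678031295; -54747423688428/255389678031295 -21160963139848/255389678031295; 50684652058934/255389678031295 98867254142714/255389678031295]
step 2: x' = x̄ + K·y = [31877231039646/255389678031295, -239477550560736/255389678031295, 378126172725058/255389678031295]
step 2: P' = (I − K·H)·P̄ = [212799710869384/255389678031295 366040650436946/255389678031295 -156495938669848/255389678031295; 366040650436946/255389678031295 789012590995099/255389678031295 -425155806990932/255389678031295; -156495938669848/255389678031295 -425155806990932/255389678031295 330139145913386/255389678031295]

step 0: x' = [-528779/225015, -1027399/225015, 675412/225015], P' = [331544/225015 601714/225015 -268252/225015; 601714/225015 1247279/225015 -640952/225015; -268252/225015 -640952/225015 425921/225015]
step 1: x' = [-1982641559/3201383263, -517937527/3201383263, 5309628491/9604149789], P' = [2774175503/3201383263 4837016599/3201383263 -2118214013/3201383263; 4837016599/3201383263 10469785838/3201383263 -5694118335/3201383263; -2118214013/3201383263 -5694118335/3201383263 13104375343/9604149789]
step 2: x' = [31877231039646/255389678031295, -239477550560736/255389678031295, 378126172725058/255389678031295], P' = [212799710869384/255389678031295 366040650436946/255389678031295 -156495938669848/255389678031295; 366040650436946/255389678031295 789012590995099/255389678031295 -425155806990932/255389678031295; -156495938669848/255389678031295 -425155806990932/255389678031295 330139145913386/255389678031295]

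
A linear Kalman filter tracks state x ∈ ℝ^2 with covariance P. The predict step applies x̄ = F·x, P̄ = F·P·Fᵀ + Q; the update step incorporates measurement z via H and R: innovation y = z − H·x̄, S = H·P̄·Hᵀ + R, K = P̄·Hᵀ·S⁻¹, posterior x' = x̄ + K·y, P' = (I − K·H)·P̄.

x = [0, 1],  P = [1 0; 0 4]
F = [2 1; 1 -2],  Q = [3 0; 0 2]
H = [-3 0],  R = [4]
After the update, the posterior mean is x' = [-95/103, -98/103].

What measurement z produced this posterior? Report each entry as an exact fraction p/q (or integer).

x̄ = F·x = [1, -2]
P̄ = F·P·Fᵀ + Q = [11 -6; -6 19]
S = H·P̄·Hᵀ + R = [103]
K = P̄·Hᵀ·S⁻¹ = [-33/103; 18/103]
x' − x̄ = [-198/103, 108/103] = K·y
y = (KᵀK)⁻¹·Kᵀ·(x' − x̄) = [6]
z = y + H·x̄ = [6] + [-3] = [3]

z = [3]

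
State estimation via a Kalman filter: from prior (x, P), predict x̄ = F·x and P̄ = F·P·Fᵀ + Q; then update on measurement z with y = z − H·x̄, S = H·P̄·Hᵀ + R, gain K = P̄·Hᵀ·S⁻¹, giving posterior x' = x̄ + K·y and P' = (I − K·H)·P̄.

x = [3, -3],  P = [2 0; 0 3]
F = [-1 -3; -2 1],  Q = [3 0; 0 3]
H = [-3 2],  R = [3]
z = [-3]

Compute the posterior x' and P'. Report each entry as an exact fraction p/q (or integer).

x̄ = F·x = [6, -9]
P̄ = F·P·Fᵀ + Q = [32 -5; -5 14]
y = z − H·x̄ = [33]
S = H·P̄·Hᵀ + R = [407]
K = P̄·Hᵀ·S⁻¹ = [-106/407; 43/407]
x' = x̄ + K·y = [-96/37, -204/37]
P' = (I − K·H)·P̄ = [1788/407 2523/407; 2523/407 3849/407]

x' = [-96/37, -204/37]
P' = [1788/407 2523/407; 2523/407 3849/407]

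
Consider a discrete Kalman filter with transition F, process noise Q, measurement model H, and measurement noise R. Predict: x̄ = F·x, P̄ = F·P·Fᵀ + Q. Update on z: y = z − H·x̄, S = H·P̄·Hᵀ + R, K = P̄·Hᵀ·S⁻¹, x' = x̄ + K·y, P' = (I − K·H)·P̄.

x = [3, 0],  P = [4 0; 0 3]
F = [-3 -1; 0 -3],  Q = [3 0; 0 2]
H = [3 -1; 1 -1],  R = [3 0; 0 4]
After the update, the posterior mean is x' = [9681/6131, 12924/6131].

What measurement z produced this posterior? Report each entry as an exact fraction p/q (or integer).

x̄ = F·x = [-9, 0]
P̄ = F·P·Fᵀ + Q = [42 9; 9 29]
S = H·P̄·Hᵀ + R = [356 119; 119 57]
K = P̄·Hᵀ·S⁻¹ = [2742/6131 -2175/6131; 2266/6131 -6882/6131]
x' − x̄ = [64860/6131, 12924/6131] = K·y
y = (KᵀK)⁻¹·Kᵀ·(x' − x̄) = [30, 8]
z = y + H·x̄ = [30, 8] + [-27, -9] = [3, -1]

z = [3, -1]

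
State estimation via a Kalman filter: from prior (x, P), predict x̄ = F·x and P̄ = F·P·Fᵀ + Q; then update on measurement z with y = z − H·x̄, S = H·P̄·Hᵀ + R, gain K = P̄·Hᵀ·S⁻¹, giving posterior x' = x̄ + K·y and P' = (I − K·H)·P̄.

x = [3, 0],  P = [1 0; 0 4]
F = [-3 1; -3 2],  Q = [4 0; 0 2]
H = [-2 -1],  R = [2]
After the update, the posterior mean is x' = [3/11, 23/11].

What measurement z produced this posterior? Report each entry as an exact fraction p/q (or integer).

x̄ = F·x = [-9, -9]
P̄ = F·P·Fᵀ + Q = [17 17; 17 27]
S = H·P̄·Hᵀ + R = [165]
K = P̄·Hᵀ·S⁻¹ = [-17/55; -61/165]
x' − x̄ = [102/11, 122/11] = K·y
y = (KᵀK)⁻¹·Kᵀ·(x' − x̄) = [-30]
z = y + H·x̄ = [-30] + [27] = [-3]

z = [-3]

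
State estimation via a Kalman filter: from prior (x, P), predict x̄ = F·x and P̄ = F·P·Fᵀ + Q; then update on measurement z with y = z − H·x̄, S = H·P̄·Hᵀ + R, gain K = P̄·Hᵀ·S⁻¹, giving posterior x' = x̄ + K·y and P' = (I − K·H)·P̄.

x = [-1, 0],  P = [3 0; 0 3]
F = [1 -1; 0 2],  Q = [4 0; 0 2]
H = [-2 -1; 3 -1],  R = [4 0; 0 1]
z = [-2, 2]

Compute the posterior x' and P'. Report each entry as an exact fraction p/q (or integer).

x' = [1131/1597, 204/1597]
P' = [280/1597 508/1597; 508/1597 2108/1597]

x̄ = F·x = [-1, 0]
P̄ = F·P·Fᵀ + Q = [10 -6; -6 14]
y = z − H·x̄ = [-4, 5]
S = H·P̄·Hᵀ + R = [34 -40; -40 141]
K = P̄·Hᵀ·S⁻¹ = [-267/1597 332/1597; -781/1597 -584/1597]
x' = x̄ + K·y = [1131/1597, 204/1597]
P' = (I − K·H)·P̄ = [280/1597 508/1597; 508/1597 2108/1597]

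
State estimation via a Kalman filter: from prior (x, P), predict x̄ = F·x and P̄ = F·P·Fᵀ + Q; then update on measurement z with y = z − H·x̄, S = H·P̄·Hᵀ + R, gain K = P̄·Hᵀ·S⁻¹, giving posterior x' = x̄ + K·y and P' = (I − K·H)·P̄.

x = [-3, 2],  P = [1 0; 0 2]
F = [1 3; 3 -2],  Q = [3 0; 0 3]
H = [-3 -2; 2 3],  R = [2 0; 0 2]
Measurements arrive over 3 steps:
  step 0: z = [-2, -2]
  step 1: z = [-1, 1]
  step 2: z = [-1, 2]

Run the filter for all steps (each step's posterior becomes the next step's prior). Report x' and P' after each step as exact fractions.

step 0: x̄ = F·x = [3, -13]
step 0: P̄ = F·P·Fᵀ + Q = [22 -9; -9 20]
step 0: y = z − H·x̄ = [-19, 31]
step 0: S = H·P̄·Hᵀ + R = [172 -135; -135 162]
step 0: K = P̄·Hᵀ·S⁻¹ = [-29/51 -508/1377; 44/119 1823/3213]
step 0: x' = x̄ + K·y = [3260/1377, -7828/3213]
step 0: P' = (I − K·H)·P̄ = [1346/1377 -412/459; -412/459 1046/1071]
step 1: x̄ = F·x = [-47632/9639, 38476/3213]
step 1: P̄ = F·P·Fᵀ + Q = [71153/9639 -29594/3213; -29594/3213 28355/1071]
step 1: y = z − H·x̄ = [26107/3213, -34483/1377]
step 1: S = H·P̄·Hᵀ + R = [68339/1071 -38282/459; -38282/459 219323/1377]
step 1: K = P̄·Hᵀ·S⁻¹ = [-5354175/10304431 -3636190/10304431; 328142/997203 184589/332401]
step 1: x' = x̄ + K·y = [-198079/606143, 43553/58659]
step 1: P' = (I − K·H)·P̄ = [9333962/10304431 -278928/332401; -278928/332401 927034/997203]
step 2: x̄ = F·x = [1152064/606143, -4482997/1818429]
step 2: P̄ = F·P·Fᵀ + Q = [74580809/10304431 -90001598/10304431; -90001598/10304431 770992717/30913293]
step 2: y = z − H·x̄ = [-415847/1818429, 3391155/606143]
step 2: S = H·P̄·Hᵀ + R = [1919421769/30913293 -819449514/10304431; -819449514/10304431 1551891073/10304431]
step 2: K = P̄·Hᵀ·S⁻¹ = [-48591738051/93575374579 -32944594166/93575374579; 30755593006/93575374579 51875239791/93575374579]
step 2: x' = x̄ + K·y = [4652650075/93575374579, 52497618430/93575374579]
step 2: P' = (I − K·H)·P̄ = [84665760994/93575374579 -78406903440/93575374579; -78406903440/93575374579 86854762154/93575374579]

step 0: x' = [3260/1377, -7828/3213], P' = [1346/1377 -412/459; -412/459 1046/1071]
step 1: x' = [-198079/606143, 43553/58659], P' = [9333962/10304431 -278928/332401; -278928/332401 927034/997203]
step 2: x' = [4652650075/93575374579, 52497618430/93575374579], P' = [84665760994/93575374579 -78406903440/93575374579; -78406903440/93575374579 86854762154/93575374579]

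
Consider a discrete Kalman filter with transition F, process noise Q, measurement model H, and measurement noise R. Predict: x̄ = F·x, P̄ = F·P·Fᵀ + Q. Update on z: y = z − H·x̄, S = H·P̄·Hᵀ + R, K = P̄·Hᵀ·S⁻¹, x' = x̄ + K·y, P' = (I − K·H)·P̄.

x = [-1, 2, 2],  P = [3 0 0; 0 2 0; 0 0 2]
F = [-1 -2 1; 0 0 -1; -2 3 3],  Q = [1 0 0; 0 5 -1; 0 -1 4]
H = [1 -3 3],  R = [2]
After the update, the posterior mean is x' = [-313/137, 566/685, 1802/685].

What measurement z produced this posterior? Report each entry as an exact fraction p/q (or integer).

z = [3]

x̄ = F·x = [-1, -2, 14]
P̄ = F·P·Fᵀ + Q = [14 -2 0; -2 7 -7; 0 -7 52]
S = H·P̄·Hᵀ + R = [685]
K = P̄·Hᵀ·S⁻¹ = [4/137; -44/685; 177/685]
x' − x̄ = [-176/137, 1936/685, -7788/685] = K·y
y = (KᵀK)⁻¹·Kᵀ·(x' − x̄) = [-44]
z = y + H·x̄ = [-44] + [47] = [3]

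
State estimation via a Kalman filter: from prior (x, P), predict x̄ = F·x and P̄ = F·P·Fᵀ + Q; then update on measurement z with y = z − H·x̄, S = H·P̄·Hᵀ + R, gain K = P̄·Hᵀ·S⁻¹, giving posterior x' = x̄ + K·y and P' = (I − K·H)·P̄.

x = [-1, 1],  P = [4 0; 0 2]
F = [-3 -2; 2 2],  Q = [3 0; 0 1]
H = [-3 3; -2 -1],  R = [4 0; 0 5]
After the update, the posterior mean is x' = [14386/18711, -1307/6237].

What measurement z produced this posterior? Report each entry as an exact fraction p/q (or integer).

z = [-3, -1]

x̄ = F·x = [1, 0]
P̄ = F·P·Fᵀ + Q = [47 -32; -32 25]
S = H·P̄·Hᵀ + R = [1228 303; 303 90]
K = P̄·Hᵀ·S⁻¹ = [-848/6237 -4325/18711; 397/2079 -1307/6237]
x' − x̄ = [-4325/18711, -1307/6237] = K·y
y = (KᵀK)⁻¹·Kᵀ·(x' − x̄) = [0, 1]
z = y + H·x̄ = [0, 1] + [-3, -2] = [-3, -1]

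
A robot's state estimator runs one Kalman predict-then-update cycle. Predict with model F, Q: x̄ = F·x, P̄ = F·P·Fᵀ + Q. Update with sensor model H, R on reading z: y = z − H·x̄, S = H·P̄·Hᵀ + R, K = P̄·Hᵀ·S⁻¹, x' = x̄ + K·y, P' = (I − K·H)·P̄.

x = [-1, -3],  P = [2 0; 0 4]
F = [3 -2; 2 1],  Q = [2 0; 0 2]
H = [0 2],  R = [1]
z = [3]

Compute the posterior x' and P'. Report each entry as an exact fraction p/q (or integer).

x̄ = F·x = [3, -5]
P̄ = F·P·Fᵀ + Q = [36 4; 4 14]
y = z − H·x̄ = [13]
S = H·P̄·Hᵀ + R = [57]
K = P̄·Hᵀ·S⁻¹ = [8/57; 28/57]
x' = x̄ + K·y = [275/57, 79/57]
P' = (I − K·H)·P̄ = [1988/57 4/57; 4/57 14/57]

x' = [275/57, 79/57]
P' = [1988/57 4/57; 4/57 14/57]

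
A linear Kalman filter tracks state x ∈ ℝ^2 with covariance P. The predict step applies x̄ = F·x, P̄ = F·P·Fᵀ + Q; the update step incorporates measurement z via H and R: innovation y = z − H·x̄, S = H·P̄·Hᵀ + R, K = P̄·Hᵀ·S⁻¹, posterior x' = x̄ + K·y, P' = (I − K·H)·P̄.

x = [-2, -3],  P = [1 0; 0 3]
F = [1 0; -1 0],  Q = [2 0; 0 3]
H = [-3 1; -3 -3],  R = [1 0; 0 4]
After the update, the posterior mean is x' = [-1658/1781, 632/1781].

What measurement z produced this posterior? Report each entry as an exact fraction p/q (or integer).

x̄ = F·x = [-2, 2]
P̄ = F·P·Fᵀ + Q = [3 -1; -1 4]
S = H·P̄·Hᵀ + R = [38 9; 9 49]
K = P̄·Hᵀ·S⁻¹ = [-436/1781 -138/1781; 424/1781 -405/1781]
x' − x̄ = [1904/1781, -2930/1781] = K·y
y = (KᵀK)⁻¹·Kᵀ·(x' − x̄) = [-5, 2]
z = y + H·x̄ = [-5, 2] + [8, 0] = [3, 2]

z = [3, 2]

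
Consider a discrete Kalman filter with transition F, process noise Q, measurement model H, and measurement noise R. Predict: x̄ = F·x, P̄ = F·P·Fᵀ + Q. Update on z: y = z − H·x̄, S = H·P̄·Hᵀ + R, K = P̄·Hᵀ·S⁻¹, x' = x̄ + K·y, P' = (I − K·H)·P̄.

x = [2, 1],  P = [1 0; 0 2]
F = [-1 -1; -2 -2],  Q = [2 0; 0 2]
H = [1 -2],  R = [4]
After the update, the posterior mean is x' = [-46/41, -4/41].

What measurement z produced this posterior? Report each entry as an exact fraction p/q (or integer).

z = [-2]

x̄ = F·x = [-3, -6]
P̄ = F·P·Fᵀ + Q = [5 6; 6 14]
S = H·P̄·Hᵀ + R = [41]
K = P̄·Hᵀ·S⁻¹ = [-7/41; -22/41]
x' − x̄ = [77/41, 242/41] = K·y
y = (KᵀK)⁻¹·Kᵀ·(x' − x̄) = [-11]
z = y + H·x̄ = [-11] + [9] = [-2]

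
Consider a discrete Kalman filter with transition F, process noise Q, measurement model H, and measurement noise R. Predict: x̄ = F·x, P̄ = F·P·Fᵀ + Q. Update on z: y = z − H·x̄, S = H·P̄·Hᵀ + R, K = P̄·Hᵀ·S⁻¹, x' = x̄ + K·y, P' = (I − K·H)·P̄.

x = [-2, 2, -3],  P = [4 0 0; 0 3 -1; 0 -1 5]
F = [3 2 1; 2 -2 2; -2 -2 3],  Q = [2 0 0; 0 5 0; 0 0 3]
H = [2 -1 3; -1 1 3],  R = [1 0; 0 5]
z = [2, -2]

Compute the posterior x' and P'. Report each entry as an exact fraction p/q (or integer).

x' = [-935825/193574, -1786781/193574, 77003/96787]
P' = [3709551/193574 5394287/193574 -325181/96787; 5394287/193574 8122001/193574 -441769/96787; -325181/96787 -441769/96787 72911/96787]

x̄ = F·x = [-5, -14, -9]
P̄ = F·P·Fᵀ + Q = [51 20 -25; 20 61 36; -25 36 88]
y = z − H·x̄ = [25, 34]
S = H·P̄·Hᵀ + R = [462 614; 614 1235]
K = P̄·Hᵀ·S⁻¹ = [73729/193574 -26635/96787; 15959/193574 7710/96787; 10140/96787 20429/96787]
x' = x̄ + K·y = [-935825/193574, -1786781/193574, 77003/96787]
P' = (I − K·H)·P̄ = [3709551/193574 5394287/193574 -325181/96787; 5394287/193574 8122001/193574 -441769/96787; -325181/96787 -441769/96787 72911/96787]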